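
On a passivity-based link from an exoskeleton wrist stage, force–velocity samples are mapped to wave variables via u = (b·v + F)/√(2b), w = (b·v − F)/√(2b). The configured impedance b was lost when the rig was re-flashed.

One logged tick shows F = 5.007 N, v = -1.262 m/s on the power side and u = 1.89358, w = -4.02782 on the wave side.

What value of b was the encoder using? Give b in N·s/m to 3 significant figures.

b = 1.43 N·s/m

u + w = -2.1342;  u + w = √(2b)·v, so √(2b) = -2.1342/(-1.262) = 1.6912.
b = (√(2b))²/2 = 2.8600/2 = 1.4300.
(Check via u − w = 2F/√(2b): u − w = 5.9214, 2F/√(2b) = 5.9214.)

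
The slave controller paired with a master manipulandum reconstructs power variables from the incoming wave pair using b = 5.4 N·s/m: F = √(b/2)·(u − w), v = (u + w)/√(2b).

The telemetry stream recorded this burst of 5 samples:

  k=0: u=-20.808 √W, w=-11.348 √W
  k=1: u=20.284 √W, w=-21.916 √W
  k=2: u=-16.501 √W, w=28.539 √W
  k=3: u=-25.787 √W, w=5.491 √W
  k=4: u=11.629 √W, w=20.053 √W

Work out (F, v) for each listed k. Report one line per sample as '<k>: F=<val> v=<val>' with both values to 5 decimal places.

k=0: u−w=-9.46000, u+w=-32.15600; √(b/2)=1.64317, √(2b)=3.28634; F=1.64317×(-9.46)=-15.54437, v=-32.15600/3.28634=-9.78476
k=1: u−w=42.20000, u+w=-1.63200; √(b/2)=1.64317, √(2b)=3.28634; F=1.64317×42.2=69.34168, v=-1.63200/3.28634=-0.49660
k=2: u−w=-45.04000, u+w=12.03800; √(b/2)=1.64317, √(2b)=3.28634; F=1.64317×(-45.04)=-74.00827, v=12.03800/3.28634=3.66305
k=3: u−w=-31.27800, u+w=-20.29600; √(b/2)=1.64317, √(2b)=3.28634; F=1.64317×(-31.278)=-51.39500, v=-20.29600/3.28634=-6.17588
k=4: u−w=-8.42400, u+w=31.68200; √(b/2)=1.64317, √(2b)=3.28634; F=1.64317×(-8.424)=-13.84204, v=31.68200/3.28634=9.64053

0: F=-15.54437 v=-9.78476
1: F=69.34168 v=-0.49660
2: F=-74.00827 v=3.66305
3: F=-51.39500 v=-6.17588
4: F=-13.84204 v=9.64053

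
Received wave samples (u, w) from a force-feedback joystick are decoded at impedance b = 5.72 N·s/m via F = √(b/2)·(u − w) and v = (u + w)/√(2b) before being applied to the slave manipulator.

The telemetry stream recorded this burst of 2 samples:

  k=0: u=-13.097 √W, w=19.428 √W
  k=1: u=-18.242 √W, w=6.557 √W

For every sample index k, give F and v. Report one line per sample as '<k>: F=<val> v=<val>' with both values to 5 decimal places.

0: F=-55.00477 v=1.87180
1: F=-41.93891 v=-3.45474

k=0: u−w=-32.52500, u+w=6.33100; √(b/2)=1.69115, √(2b)=3.38231; F=1.69115×(-32.525)=-55.00477, v=6.33100/3.38231=1.87180
k=1: u−w=-24.79900, u+w=-11.68500; √(b/2)=1.69115, √(2b)=3.38231; F=1.69115×(-24.799)=-41.93891, v=-11.68500/3.38231=-3.45474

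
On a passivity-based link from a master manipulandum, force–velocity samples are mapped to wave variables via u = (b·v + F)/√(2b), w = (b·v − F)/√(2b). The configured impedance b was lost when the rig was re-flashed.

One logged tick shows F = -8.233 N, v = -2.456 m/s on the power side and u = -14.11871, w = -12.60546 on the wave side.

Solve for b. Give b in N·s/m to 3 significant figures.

b = 59.2 N·s/m

u + w = -26.7242;  u + w = √(2b)·v, so √(2b) = -26.7242/(-2.456) = 10.8812.
b = (√(2b))²/2 = 118.4000/2 = 59.2000.
(Check via u − w = 2F/√(2b): u − w = -1.5132, 2F/√(2b) = -1.5133.)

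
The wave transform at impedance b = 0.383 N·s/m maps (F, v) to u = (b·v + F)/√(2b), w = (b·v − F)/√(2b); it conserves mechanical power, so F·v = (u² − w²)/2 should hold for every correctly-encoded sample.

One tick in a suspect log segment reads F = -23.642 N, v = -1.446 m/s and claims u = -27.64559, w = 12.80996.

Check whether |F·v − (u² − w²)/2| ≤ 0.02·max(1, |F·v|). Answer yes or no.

F·v = (-23.642)×(-1.446) = 34.18633 W.
(u² − w²)/2 = (764.27865 − 164.09508)/2 = 300.09179 W.
|Δ| = 265.90545;  2% of max(1, |F·v|) = 0.68373.

no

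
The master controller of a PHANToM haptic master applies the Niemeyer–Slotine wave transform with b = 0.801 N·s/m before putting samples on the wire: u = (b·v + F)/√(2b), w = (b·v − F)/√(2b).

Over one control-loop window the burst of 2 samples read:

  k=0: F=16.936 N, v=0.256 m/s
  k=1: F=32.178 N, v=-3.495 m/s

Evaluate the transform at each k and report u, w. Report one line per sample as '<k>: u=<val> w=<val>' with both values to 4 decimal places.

k=0: b·v=0.801×0.256=0.2051; √(2b)=1.2657; u=(0.2051+16.936)/1.2657=13.5427, w=(0.2051−16.936)/1.2657=-13.2187
k=1: b·v=0.801×(-3.495)=-2.7995; √(2b)=1.2657; u=(-2.7995+32.178)/1.2657=23.2112, w=(-2.7995−32.178)/1.2657=-27.6349

0: u=13.5427 w=-13.2187
1: u=23.2112 w=-27.6349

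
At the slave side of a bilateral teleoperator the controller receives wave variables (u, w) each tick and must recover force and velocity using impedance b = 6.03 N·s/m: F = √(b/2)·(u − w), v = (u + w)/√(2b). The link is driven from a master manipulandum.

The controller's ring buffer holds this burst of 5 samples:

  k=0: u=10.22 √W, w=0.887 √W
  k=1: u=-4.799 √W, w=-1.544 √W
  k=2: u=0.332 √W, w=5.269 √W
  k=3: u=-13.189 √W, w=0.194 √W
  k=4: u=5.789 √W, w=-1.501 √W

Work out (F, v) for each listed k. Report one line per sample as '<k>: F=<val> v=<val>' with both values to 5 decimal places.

0: F=16.20559 v=3.19833
1: F=-5.65190 v=-1.82651
2: F=-8.57249 v=1.61284
3: F=-23.23791 v=-3.74199
4: F=12.65818 v=1.23476

k=0: u−w=9.33300, u+w=11.10700; √(b/2)=1.73638, √(2b)=3.47275; F=1.73638×9.333=16.20559, v=11.10700/3.47275=3.19833
k=1: u−w=-3.25500, u+w=-6.34300; √(b/2)=1.73638, √(2b)=3.47275; F=1.73638×(-3.255)=-5.65190, v=-6.34300/3.47275=-1.82651
k=2: u−w=-4.93700, u+w=5.60100; √(b/2)=1.73638, √(2b)=3.47275; F=1.73638×(-4.937)=-8.57249, v=5.60100/3.47275=1.61284
k=3: u−w=-13.38300, u+w=-12.99500; √(b/2)=1.73638, √(2b)=3.47275; F=1.73638×(-13.383)=-23.23791, v=-12.99500/3.47275=-3.74199
k=4: u−w=7.29000, u+w=4.28800; √(b/2)=1.73638, √(2b)=3.47275; F=1.73638×7.29=12.65818, v=4.28800/3.47275=1.23476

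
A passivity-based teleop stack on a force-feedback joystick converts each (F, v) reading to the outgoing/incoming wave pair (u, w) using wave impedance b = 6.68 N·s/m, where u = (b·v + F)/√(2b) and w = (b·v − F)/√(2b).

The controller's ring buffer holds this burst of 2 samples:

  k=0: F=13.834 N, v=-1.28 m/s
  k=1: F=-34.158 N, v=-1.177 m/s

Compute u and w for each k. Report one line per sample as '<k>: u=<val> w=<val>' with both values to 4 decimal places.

0: u=1.4455 w=-6.1241
1: u=-11.4963 w=7.1942

k=0: b·v=6.68×(-1.28)=-8.5504; √(2b)=3.6551; u=(-8.5504+13.834)/3.6551=1.4455, w=(-8.5504−13.834)/3.6551=-6.1241
k=1: b·v=6.68×(-1.177)=-7.8624; √(2b)=3.6551; u=(-7.8624+(-34.158))/3.6551=-11.4963, w=(-7.8624−(-34.158))/3.6551=7.1942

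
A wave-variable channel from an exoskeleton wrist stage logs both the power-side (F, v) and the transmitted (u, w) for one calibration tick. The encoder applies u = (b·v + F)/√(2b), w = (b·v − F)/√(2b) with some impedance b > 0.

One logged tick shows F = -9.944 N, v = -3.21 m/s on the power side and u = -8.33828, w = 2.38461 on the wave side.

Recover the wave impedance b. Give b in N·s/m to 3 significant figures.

b = 1.72 N·s/m

u + w = -5.9537;  u + w = √(2b)·v, so √(2b) = -5.9537/(-3.21) = 1.8547.
b = (√(2b))²/2 = 3.4400/2 = 1.7200.
(Check via u − w = 2F/√(2b): u − w = -10.7229, 2F/√(2b) = -10.7229.)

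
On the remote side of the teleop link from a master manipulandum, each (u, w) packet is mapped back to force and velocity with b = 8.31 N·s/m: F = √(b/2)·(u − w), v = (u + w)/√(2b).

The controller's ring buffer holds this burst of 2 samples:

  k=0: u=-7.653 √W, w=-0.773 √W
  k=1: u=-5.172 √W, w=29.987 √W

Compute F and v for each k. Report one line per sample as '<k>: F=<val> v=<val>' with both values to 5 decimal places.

k=0: u−w=-6.88000, u+w=-8.42600; √(b/2)=2.03838, √(2b)=4.07676; F=2.03838×(-6.88)=-14.02407, v=-8.42600/4.07676=-2.06684
k=1: u−w=-35.15900, u+w=24.81500; √(b/2)=2.03838, √(2b)=4.07676; F=2.03838×(-35.159)=-71.66746, v=24.81500/4.07676=6.08694

0: F=-14.02407 v=-2.06684
1: F=-71.66746 v=6.08694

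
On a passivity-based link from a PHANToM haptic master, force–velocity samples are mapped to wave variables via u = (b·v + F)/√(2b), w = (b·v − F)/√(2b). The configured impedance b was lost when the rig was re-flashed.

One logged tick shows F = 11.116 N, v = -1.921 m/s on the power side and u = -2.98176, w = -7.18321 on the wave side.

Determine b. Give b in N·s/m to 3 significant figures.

b = 14 N·s/m

u + w = -10.1650;  u + w = √(2b)·v, so √(2b) = -10.1650/(-1.921) = 5.2915.
b = (√(2b))²/2 = 28.0000/2 = 14.0000.
(Check via u − w = 2F/√(2b): u − w = 4.2014, 2F/√(2b) = 4.2015.)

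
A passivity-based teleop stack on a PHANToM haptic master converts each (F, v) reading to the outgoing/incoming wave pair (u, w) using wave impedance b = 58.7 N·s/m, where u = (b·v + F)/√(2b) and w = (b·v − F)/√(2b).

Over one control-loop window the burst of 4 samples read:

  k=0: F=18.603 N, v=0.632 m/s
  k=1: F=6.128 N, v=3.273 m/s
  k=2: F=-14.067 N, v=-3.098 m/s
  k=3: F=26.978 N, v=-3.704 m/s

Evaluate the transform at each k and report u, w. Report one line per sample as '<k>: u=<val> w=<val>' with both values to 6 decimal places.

0: u=5.140816 w=1.706985
1: u=18.297255 w=17.166119
2: u=-18.081891 w=-15.485336
3: u=-17.576793 w=-22.556522

k=0: b·v=58.7×0.632=37.098400; √(2b)=10.835128; u=(37.098400+18.603)/10.835128=5.140816, w=(37.098400−18.603)/10.835128=1.706985
k=1: b·v=58.7×3.273=192.125100; √(2b)=10.835128; u=(192.125100+6.128)/10.835128=18.297255, w=(192.125100−6.128)/10.835128=17.166119
k=2: b·v=58.7×(-3.098)=-181.852600; √(2b)=10.835128; u=(-181.852600+(-14.067))/10.835128=-18.081891, w=(-181.852600−(-14.067))/10.835128=-15.485336
k=3: b·v=58.7×(-3.704)=-217.424800; √(2b)=10.835128; u=(-217.424800+26.978)/10.835128=-17.576793, w=(-217.424800−26.978)/10.835128=-22.556522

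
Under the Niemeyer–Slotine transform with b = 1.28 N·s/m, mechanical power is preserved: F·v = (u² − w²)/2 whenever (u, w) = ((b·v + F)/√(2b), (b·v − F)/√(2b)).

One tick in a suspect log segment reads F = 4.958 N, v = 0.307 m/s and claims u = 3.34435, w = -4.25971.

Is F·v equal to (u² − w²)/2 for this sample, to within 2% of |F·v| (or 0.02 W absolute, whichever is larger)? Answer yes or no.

F·v = 4.958×0.307 = 1.52211 W.
(u² − w²)/2 = (11.18468 − 18.14513)/2 = -3.48023 W.
|Δ| = 5.00233;  2% of max(1, |F·v|) = 0.03044.

no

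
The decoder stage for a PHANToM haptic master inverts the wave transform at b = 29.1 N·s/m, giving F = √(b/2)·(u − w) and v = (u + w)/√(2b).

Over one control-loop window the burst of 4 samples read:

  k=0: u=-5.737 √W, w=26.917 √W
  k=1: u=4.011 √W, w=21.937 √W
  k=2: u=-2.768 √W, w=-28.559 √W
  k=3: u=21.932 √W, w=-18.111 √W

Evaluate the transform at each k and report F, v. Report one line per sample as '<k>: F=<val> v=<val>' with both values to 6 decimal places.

k=0: u−w=-32.654000, u+w=21.180000; √(b/2)=3.814446, √(2b)=7.628892; F=3.814446×(-32.654)=-124.556927, v=21.180000/7.628892=2.776288
k=1: u−w=-17.926000, u+w=25.948000; √(b/2)=3.814446, √(2b)=7.628892; F=3.814446×(-17.926)=-68.377763, v=25.948000/7.628892=3.401280
k=2: u−w=25.791000, u+w=-31.327000; √(b/2)=3.814446, √(2b)=7.628892; F=3.814446×25.791=98.378383, v=-31.327000/7.628892=-4.106363
k=3: u−w=40.043000, u+w=3.821000; √(b/2)=3.814446, √(2b)=7.628892; F=3.814446×40.043=152.741870, v=3.821000/7.628892=0.500859

0: F=-124.556927 v=2.776288
1: F=-68.377763 v=3.401280
2: F=98.378383 v=-4.106363
3: F=152.741870 v=0.500859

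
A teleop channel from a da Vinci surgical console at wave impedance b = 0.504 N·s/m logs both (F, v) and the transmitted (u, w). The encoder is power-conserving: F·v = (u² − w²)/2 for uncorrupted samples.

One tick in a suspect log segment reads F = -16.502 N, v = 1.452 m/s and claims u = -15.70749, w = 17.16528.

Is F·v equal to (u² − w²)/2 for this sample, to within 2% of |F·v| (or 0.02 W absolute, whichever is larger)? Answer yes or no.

F·v = (-16.502)×1.452 = -23.96090 W.
(u² − w²)/2 = (246.72524 − 294.64684)/2 = -23.96080 W.
|Δ| = 0.00011;  2% of max(1, |F·v|) = 0.47922.

yes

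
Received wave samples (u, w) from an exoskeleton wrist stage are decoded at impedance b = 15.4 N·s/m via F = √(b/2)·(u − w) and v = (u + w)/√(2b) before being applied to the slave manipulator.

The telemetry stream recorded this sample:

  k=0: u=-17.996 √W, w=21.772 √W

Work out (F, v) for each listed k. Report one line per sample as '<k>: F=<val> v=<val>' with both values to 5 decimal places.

0: F=-110.35172 v=0.68039

k=0: u−w=-39.76800, u+w=3.77600; √(b/2)=2.77489, √(2b)=5.54977; F=2.77489×(-39.768)=-110.35172, v=3.77600/5.54977=0.68039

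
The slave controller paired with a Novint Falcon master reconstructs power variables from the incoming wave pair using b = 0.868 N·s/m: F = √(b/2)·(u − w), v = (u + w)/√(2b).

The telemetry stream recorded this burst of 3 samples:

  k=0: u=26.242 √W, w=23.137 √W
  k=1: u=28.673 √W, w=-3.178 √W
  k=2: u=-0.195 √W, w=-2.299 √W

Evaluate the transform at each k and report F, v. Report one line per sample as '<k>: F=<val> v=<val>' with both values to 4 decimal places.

k=0: u−w=3.1050, u+w=49.3790; √(b/2)=0.6588, √(2b)=1.3176; F=0.6588×3.105=2.0455, v=49.3790/1.3176=37.4772
k=1: u−w=31.8510, u+w=25.4950; √(b/2)=0.6588, √(2b)=1.3176; F=0.6588×31.851=20.9830, v=25.4950/1.3176=19.3500
k=2: u−w=2.1040, u+w=-2.4940; √(b/2)=0.6588, √(2b)=1.3176; F=0.6588×2.104=1.3861, v=-2.4940/1.3176=-1.8929

0: F=2.0455 v=37.4772
1: F=20.9830 v=19.3500
2: F=1.3861 v=-1.8929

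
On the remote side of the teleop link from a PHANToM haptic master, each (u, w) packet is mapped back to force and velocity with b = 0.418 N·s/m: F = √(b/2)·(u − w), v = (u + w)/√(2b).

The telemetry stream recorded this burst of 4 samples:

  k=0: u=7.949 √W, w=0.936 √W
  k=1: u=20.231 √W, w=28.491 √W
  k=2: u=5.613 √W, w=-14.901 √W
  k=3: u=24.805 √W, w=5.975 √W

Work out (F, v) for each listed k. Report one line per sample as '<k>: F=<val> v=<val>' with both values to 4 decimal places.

0: F=3.2061 v=9.7175
1: F=-3.7762 v=53.2871
2: F=9.3783 v=-10.1583
3: F=8.6084 v=33.6640

k=0: u−w=7.0130, u+w=8.8850; √(b/2)=0.4572, √(2b)=0.9143; F=0.4572×7.013=3.2061, v=8.8850/0.9143=9.7175
k=1: u−w=-8.2600, u+w=48.7220; √(b/2)=0.4572, √(2b)=0.9143; F=0.4572×(-8.26)=-3.7762, v=48.7220/0.9143=53.2871
k=2: u−w=20.5140, u+w=-9.2880; √(b/2)=0.4572, √(2b)=0.9143; F=0.4572×20.514=9.3783, v=-9.2880/0.9143=-10.1583
k=3: u−w=18.8300, u+w=30.7800; √(b/2)=0.4572, √(2b)=0.9143; F=0.4572×18.83=8.6084, v=30.7800/0.9143=33.6640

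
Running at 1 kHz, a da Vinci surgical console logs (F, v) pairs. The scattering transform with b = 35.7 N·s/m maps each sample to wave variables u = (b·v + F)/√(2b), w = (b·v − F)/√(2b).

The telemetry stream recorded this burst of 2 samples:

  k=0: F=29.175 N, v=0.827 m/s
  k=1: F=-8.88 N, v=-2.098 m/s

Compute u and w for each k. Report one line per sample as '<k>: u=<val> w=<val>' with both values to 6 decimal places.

k=0: b·v=35.7×0.827=29.523900; √(2b)=8.449852; u=(29.523900+29.175)/8.449852=6.946737, w=(29.523900−29.175)/8.449852=0.041291
k=1: b·v=35.7×(-2.098)=-74.898600; √(2b)=8.449852; u=(-74.898600+(-8.88))/8.449852=-9.914801, w=(-74.898600−(-8.88))/8.449852=-7.812989

0: u=6.946737 w=0.041291
1: u=-9.914801 w=-7.812989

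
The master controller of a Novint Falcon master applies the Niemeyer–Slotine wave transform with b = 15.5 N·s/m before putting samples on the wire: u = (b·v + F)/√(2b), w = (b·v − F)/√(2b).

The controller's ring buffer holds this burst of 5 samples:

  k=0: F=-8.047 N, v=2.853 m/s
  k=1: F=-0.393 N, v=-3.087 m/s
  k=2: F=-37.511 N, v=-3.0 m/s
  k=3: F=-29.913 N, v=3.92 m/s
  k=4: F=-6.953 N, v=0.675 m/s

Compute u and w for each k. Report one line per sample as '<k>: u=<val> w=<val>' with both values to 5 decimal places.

k=0: b·v=15.5×2.853=44.22150; √(2b)=5.56776; u=(44.22150+(-8.047))/5.56776=6.49713, w=(44.22150−(-8.047))/5.56776=9.38770
k=1: b·v=15.5×(-3.087)=-47.84850; √(2b)=5.56776; u=(-47.84850+(-0.393))/5.56776=-8.66443, w=(-47.84850−(-0.393))/5.56776=-8.52326
k=2: b·v=15.5×(-3.0)=-46.50000; √(2b)=5.56776; u=(-46.50000+(-37.511))/5.56776=-15.08882, w=(-46.50000−(-37.511))/5.56776=-1.61447
k=3: b·v=15.5×3.92=60.76000; √(2b)=5.56776; u=(60.76000+(-29.913))/5.56776=5.54028, w=(60.76000−(-29.913))/5.56776=16.28535
k=4: b·v=15.5×0.675=10.46250; √(2b)=5.56776; u=(10.46250+(-6.953))/5.56776=0.63032, w=(10.46250−(-6.953))/5.56776=3.12792

0: u=6.49713 w=9.38770
1: u=-8.66443 w=-8.52326
2: u=-15.08882 w=-1.61447
3: u=5.54028 w=16.28535
4: u=0.63032 w=3.12792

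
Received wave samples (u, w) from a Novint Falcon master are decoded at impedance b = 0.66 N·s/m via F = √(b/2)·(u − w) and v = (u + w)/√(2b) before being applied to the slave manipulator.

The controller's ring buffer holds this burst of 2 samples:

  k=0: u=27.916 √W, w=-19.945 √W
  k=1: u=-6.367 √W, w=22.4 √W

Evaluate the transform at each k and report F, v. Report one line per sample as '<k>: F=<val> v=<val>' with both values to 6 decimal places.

0: F=27.494051 v=6.937865
1: F=-16.525383 v=13.954935

k=0: u−w=47.861000, u+w=7.971000; √(b/2)=0.574456, √(2b)=1.148913; F=0.574456×47.861=27.494051, v=7.971000/1.148913=6.937865
k=1: u−w=-28.767000, u+w=16.033000; √(b/2)=0.574456, √(2b)=1.148913; F=0.574456×(-28.767)=-16.525383, v=16.033000/1.148913=13.954935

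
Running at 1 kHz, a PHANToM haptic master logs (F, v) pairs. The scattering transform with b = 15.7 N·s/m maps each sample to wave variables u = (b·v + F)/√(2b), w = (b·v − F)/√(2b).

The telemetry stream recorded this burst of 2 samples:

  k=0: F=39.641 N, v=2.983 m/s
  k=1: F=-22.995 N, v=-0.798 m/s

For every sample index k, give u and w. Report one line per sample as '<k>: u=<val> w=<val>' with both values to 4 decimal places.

k=0: b·v=15.7×2.983=46.8331; √(2b)=5.6036; u=(46.8331+39.641)/5.6036=15.4320, w=(46.8331−39.641)/5.6036=1.2835
k=1: b·v=15.7×(-0.798)=-12.5286; √(2b)=5.6036; u=(-12.5286+(-22.995))/5.6036=-6.3395, w=(-12.5286−(-22.995))/5.6036=1.8678

0: u=15.4320 w=1.2835
1: u=-6.3395 w=1.8678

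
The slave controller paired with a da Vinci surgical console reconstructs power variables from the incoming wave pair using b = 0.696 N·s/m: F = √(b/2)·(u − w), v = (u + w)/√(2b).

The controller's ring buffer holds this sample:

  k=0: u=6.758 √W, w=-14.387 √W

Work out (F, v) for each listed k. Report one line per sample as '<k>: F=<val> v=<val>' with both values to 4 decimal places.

k=0: u−w=21.1450, u+w=-7.6290; √(b/2)=0.5899, √(2b)=1.1798; F=0.5899×21.145=12.4738, v=-7.6290/1.1798=-6.4662

0: F=12.4738 v=-6.4662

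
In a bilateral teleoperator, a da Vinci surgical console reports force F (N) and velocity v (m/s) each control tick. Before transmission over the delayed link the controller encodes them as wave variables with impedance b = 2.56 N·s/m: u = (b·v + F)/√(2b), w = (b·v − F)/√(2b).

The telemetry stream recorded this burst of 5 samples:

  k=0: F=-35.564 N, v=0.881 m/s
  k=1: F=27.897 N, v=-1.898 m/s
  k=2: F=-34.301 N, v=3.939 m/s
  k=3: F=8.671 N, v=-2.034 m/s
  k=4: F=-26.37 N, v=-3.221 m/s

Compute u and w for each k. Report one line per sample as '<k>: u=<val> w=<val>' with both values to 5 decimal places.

0: u=-14.72048 w=16.71395
1: u=10.18151 w=-14.47619
2: u=-10.70257 w=19.61551
3: u=1.53087 w=-6.13329
4: u=-15.29815 w=8.00986

k=0: b·v=2.56×0.881=2.25536; √(2b)=2.26274; u=(2.25536+(-35.564))/2.26274=-14.72048, w=(2.25536−(-35.564))/2.26274=16.71395
k=1: b·v=2.56×(-1.898)=-4.85888; √(2b)=2.26274; u=(-4.85888+27.897)/2.26274=10.18151, w=(-4.85888−27.897)/2.26274=-14.47619
k=2: b·v=2.56×3.939=10.08384; √(2b)=2.26274; u=(10.08384+(-34.301))/2.26274=-10.70257, w=(10.08384−(-34.301))/2.26274=19.61551
k=3: b·v=2.56×(-2.034)=-5.20704; √(2b)=2.26274; u=(-5.20704+8.671)/2.26274=1.53087, w=(-5.20704−8.671)/2.26274=-6.13329
k=4: b·v=2.56×(-3.221)=-8.24576; √(2b)=2.26274; u=(-8.24576+(-26.37))/2.26274=-15.29815, w=(-8.24576−(-26.37))/2.26274=8.00986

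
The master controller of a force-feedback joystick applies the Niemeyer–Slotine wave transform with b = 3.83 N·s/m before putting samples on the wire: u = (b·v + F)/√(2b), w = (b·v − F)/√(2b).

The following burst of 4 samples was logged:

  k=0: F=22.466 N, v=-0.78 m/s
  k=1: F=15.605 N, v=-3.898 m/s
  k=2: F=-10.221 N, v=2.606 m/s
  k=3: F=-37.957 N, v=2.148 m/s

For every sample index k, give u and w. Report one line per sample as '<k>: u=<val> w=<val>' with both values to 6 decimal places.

0: u=7.037904 w=-9.196687
1: u=0.244126 w=-11.032505
2: u=-0.086723 w=7.299272
3: u=-10.741943 w=16.686900

k=0: b·v=3.83×(-0.78)=-2.987400; √(2b)=2.767671; u=(-2.987400+22.466)/2.767671=7.037904, w=(-2.987400−22.466)/2.767671=-9.196687
k=1: b·v=3.83×(-3.898)=-14.929340; √(2b)=2.767671; u=(-14.929340+15.605)/2.767671=0.244126, w=(-14.929340−15.605)/2.767671=-11.032505
k=2: b·v=3.83×2.606=9.980980; √(2b)=2.767671; u=(9.980980+(-10.221))/2.767671=-0.086723, w=(9.980980−(-10.221))/2.767671=7.299272
k=3: b·v=3.83×2.148=8.226840; √(2b)=2.767671; u=(8.226840+(-37.957))/2.767671=-10.741943, w=(8.226840−(-37.957))/2.767671=16.686900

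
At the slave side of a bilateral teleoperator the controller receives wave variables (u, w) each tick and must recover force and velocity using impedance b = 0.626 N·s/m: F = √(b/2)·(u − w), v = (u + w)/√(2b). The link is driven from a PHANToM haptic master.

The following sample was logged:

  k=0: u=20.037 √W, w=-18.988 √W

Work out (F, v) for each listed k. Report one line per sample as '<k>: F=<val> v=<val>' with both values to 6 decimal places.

0: F=21.833084 v=0.937504

k=0: u−w=39.025000, u+w=1.049000; √(b/2)=0.559464, √(2b)=1.118928; F=0.559464×39.025=21.833084, v=1.049000/1.118928=0.937504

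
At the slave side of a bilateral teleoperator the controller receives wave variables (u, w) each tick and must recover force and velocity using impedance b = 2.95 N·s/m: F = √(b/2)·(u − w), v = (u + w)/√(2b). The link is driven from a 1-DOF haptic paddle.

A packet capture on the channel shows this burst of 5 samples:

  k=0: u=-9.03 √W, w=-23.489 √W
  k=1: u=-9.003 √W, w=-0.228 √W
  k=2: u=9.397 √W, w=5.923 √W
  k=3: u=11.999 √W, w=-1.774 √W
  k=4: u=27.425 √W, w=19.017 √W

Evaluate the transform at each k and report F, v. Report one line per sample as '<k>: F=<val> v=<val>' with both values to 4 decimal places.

0: F=17.5604 v=-13.3879
1: F=-10.6572 v=-3.8003
2: F=4.2192 v=6.3071
3: F=16.7273 v=4.2096
4: F=10.2115 v=19.1199

k=0: u−w=14.4590, u+w=-32.5190; √(b/2)=1.2145, √(2b)=2.4290; F=1.2145×14.459=17.5604, v=-32.5190/2.4290=-13.3879
k=1: u−w=-8.7750, u+w=-9.2310; √(b/2)=1.2145, √(2b)=2.4290; F=1.2145×(-8.775)=-10.6572, v=-9.2310/2.4290=-3.8003
k=2: u−w=3.4740, u+w=15.3200; √(b/2)=1.2145, √(2b)=2.4290; F=1.2145×3.474=4.2192, v=15.3200/2.4290=6.3071
k=3: u−w=13.7730, u+w=10.2250; √(b/2)=1.2145, √(2b)=2.4290; F=1.2145×13.773=16.7273, v=10.2250/2.4290=4.2096
k=4: u−w=8.4080, u+w=46.4420; √(b/2)=1.2145, √(2b)=2.4290; F=1.2145×8.408=10.2115, v=46.4420/2.4290=19.1199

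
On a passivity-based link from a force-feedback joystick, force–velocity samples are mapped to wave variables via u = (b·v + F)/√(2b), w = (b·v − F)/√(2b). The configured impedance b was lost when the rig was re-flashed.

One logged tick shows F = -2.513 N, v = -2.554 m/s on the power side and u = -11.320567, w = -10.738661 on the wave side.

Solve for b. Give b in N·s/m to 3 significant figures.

b = 37.3 N·s/m

u + w = -22.059228;  u + w = √(2b)·v, so √(2b) = -22.059228/(-2.554) = 8.637129.
b = (√(2b))²/2 = 74.600001/2 = 37.300000.
(Check via u − w = 2F/√(2b): u − w = -0.581906, 2F/√(2b) = -0.581906.)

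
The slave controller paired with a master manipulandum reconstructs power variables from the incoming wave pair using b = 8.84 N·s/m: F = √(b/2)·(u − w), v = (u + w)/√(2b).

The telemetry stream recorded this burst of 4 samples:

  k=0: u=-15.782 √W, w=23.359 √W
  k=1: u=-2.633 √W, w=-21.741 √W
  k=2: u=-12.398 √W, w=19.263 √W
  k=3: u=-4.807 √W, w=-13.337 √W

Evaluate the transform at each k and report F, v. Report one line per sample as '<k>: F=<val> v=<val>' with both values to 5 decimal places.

k=0: u−w=-39.14100, u+w=7.57700; √(b/2)=2.10238, √(2b)=4.20476; F=2.10238×(-39.141)=-82.28924, v=7.57700/4.20476=1.80201
k=1: u−w=19.10800, u+w=-24.37400; √(b/2)=2.10238, √(2b)=4.20476; F=2.10238×19.108=40.17227, v=-24.37400/4.20476=-5.79676
k=2: u−w=-31.66100, u+w=6.86500; √(b/2)=2.10238, √(2b)=4.20476; F=2.10238×(-31.661)=-66.56344, v=6.86500/4.20476=1.63267
k=3: u−w=8.53000, u+w=-18.14400; √(b/2)=2.10238, √(2b)=4.20476; F=2.10238×8.53=17.93330, v=-18.14400/4.20476=-4.31511

0: F=-82.28924 v=1.80201
1: F=40.17227 v=-5.79676
2: F=-66.56344 v=1.63267
3: F=17.93330 v=-4.31511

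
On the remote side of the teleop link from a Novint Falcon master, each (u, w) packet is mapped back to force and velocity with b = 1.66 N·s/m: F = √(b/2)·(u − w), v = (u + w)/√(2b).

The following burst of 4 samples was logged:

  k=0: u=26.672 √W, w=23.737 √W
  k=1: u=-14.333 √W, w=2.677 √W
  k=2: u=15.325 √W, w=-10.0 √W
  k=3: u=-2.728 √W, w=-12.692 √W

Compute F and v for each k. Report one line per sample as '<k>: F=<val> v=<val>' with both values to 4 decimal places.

k=0: u−w=2.9350, u+w=50.4090; √(b/2)=0.9110, √(2b)=1.8221; F=0.9110×2.935=2.6739, v=50.4090/1.8221=27.6655
k=1: u−w=-17.0100, u+w=-11.6560; √(b/2)=0.9110, √(2b)=1.8221; F=0.9110×(-17.01)=-15.4968, v=-11.6560/1.8221=-6.3971
k=2: u−w=25.3250, u+w=5.3250; √(b/2)=0.9110, √(2b)=1.8221; F=0.9110×25.325=23.0722, v=5.3250/1.8221=2.9225
k=3: u−w=9.9640, u+w=-15.4200; √(b/2)=0.9110, √(2b)=1.8221; F=0.9110×9.964=9.0776, v=-15.4200/1.8221=-8.4628

0: F=2.6739 v=27.6655
1: F=-15.4968 v=-6.3971
2: F=23.0722 v=2.9225
3: F=9.0776 v=-8.4628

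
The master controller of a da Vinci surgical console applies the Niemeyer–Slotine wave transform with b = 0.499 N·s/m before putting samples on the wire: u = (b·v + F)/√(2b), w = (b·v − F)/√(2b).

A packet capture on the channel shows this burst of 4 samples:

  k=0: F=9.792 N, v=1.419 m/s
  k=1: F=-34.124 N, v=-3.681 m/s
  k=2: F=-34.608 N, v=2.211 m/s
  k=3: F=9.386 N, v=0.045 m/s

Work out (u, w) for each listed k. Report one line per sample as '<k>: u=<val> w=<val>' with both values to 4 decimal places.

0: u=10.5106 w=-9.0930
1: u=-35.9968 w=32.3195
2: u=-33.5383 w=35.7471
3: u=9.4179 w=-9.3729

k=0: b·v=0.499×1.419=0.7081; √(2b)=0.9990; u=(0.7081+9.792)/0.9990=10.5106, w=(0.7081−9.792)/0.9990=-9.0930
k=1: b·v=0.499×(-3.681)=-1.8368; √(2b)=0.9990; u=(-1.8368+(-34.124))/0.9990=-35.9968, w=(-1.8368−(-34.124))/0.9990=32.3195
k=2: b·v=0.499×2.211=1.1033; √(2b)=0.9990; u=(1.1033+(-34.608))/0.9990=-33.5383, w=(1.1033−(-34.608))/0.9990=35.7471
k=3: b·v=0.499×0.045=0.0225; √(2b)=0.9990; u=(0.0225+9.386)/0.9990=9.4179, w=(0.0225−9.386)/0.9990=-9.3729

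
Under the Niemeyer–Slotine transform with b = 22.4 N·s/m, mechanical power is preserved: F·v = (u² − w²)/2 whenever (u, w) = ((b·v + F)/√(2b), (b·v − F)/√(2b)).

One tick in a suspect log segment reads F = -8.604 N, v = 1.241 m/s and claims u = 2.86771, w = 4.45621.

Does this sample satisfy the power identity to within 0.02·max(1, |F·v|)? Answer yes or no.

F·v = (-8.604)×1.241 = -10.6776 W.
(u² − w²)/2 = (8.2238 − 19.8578)/2 = -5.8170 W.
|Δ| = 4.8605;  2% of max(1, |F·v|) = 0.2136.

no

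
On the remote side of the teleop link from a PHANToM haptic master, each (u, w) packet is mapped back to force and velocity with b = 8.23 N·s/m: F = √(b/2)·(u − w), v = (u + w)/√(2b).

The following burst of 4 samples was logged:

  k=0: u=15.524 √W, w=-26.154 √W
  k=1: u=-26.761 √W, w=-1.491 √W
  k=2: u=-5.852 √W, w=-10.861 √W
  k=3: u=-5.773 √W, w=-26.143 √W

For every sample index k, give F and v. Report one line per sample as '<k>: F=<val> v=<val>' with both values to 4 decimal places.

0: F=84.5458 v=-2.6201
1: F=-51.2614 v=-6.9636
2: F=10.1610 v=-4.1195
3: F=41.3215 v=-7.8667

k=0: u−w=41.6780, u+w=-10.6300; √(b/2)=2.0285, √(2b)=4.0571; F=2.0285×41.678=84.5458, v=-10.6300/4.0571=-2.6201
k=1: u−w=-25.2700, u+w=-28.2520; √(b/2)=2.0285, √(2b)=4.0571; F=2.0285×(-25.27)=-51.2614, v=-28.2520/4.0571=-6.9636
k=2: u−w=5.0090, u+w=-16.7130; √(b/2)=2.0285, √(2b)=4.0571; F=2.0285×5.009=10.1610, v=-16.7130/4.0571=-4.1195
k=3: u−w=20.3700, u+w=-31.9160; √(b/2)=2.0285, √(2b)=4.0571; F=2.0285×20.37=41.3215, v=-31.9160/4.0571=-7.8667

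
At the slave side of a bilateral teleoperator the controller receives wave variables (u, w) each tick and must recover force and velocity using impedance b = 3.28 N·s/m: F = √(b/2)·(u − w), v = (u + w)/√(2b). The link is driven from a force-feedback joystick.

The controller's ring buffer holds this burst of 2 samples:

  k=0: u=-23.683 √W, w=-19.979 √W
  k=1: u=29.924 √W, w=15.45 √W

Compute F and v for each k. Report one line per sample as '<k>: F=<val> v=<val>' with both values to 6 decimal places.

0: F=-4.743434 v=-17.047147
1: F=18.535764 v=17.715571

k=0: u−w=-3.704000, u+w=-43.662000; √(b/2)=1.280625, √(2b)=2.561250; F=1.280625×(-3.704)=-4.743434, v=-43.662000/2.561250=-17.047147
k=1: u−w=14.474000, u+w=45.374000; √(b/2)=1.280625, √(2b)=2.561250; F=1.280625×14.474=18.535764, v=45.374000/2.561250=17.715571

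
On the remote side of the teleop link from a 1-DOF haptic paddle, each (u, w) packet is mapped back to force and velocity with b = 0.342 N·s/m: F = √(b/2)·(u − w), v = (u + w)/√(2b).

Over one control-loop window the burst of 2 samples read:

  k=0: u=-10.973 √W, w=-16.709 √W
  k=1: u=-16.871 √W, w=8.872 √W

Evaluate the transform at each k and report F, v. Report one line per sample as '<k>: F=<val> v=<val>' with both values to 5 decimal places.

k=0: u−w=5.73600, u+w=-27.68200; √(b/2)=0.41352, √(2b)=0.82704; F=0.41352×5.736=2.37196, v=-27.68200/0.82704=-33.47106
k=1: u−w=-25.74300, u+w=-7.99900; √(b/2)=0.41352, √(2b)=0.82704; F=0.41352×(-25.743)=-10.64528, v=-7.99900/0.82704=-9.67181

0: F=2.37196 v=-33.47106
1: F=-10.64528 v=-9.67181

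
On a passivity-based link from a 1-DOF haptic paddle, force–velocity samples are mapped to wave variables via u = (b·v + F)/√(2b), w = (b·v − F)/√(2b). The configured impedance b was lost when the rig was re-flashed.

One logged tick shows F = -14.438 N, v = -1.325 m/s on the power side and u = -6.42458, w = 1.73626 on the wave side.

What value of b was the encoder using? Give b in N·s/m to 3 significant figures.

b = 6.26 N·s/m

u + w = -4.6883;  u + w = √(2b)·v, so √(2b) = -4.6883/(-1.325) = 3.5384.
b = (√(2b))²/2 = 12.5200/2 = 6.2600.
(Check via u − w = 2F/√(2b): u − w = -8.1608, 2F/√(2b) = -8.1609.)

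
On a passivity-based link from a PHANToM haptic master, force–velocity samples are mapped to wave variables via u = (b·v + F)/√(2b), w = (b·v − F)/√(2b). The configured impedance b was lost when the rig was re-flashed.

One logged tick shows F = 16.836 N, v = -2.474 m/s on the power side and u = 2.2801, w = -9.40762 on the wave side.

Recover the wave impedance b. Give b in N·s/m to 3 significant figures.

u + w = -7.1275;  u + w = √(2b)·v, so √(2b) = -7.1275/(-2.474) = 2.8810.
b = (√(2b))²/2 = 8.3000/2 = 4.1500.
(Check via u − w = 2F/√(2b): u − w = 11.6877, 2F/√(2b) = 11.6877.)

b = 4.15 N·s/m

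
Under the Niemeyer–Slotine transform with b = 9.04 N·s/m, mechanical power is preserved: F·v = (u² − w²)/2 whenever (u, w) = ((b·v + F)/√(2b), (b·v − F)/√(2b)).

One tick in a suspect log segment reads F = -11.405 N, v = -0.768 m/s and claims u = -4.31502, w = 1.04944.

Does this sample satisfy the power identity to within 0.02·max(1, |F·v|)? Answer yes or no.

yes

F·v = (-11.405)×(-0.768) = 8.75904 W.
(u² − w²)/2 = (18.61940 − 1.10132)/2 = 8.75904 W.
|Δ| = 0.00000;  2% of max(1, |F·v|) = 0.17518.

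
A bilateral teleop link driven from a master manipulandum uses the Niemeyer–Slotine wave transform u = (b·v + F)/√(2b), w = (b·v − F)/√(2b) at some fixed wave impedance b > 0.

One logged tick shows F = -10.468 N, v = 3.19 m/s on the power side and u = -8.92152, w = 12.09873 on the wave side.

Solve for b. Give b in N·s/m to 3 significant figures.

u + w = 3.1772;  u + w = √(2b)·v, so √(2b) = 3.1772/3.19 = 0.9960.
b = (√(2b))²/2 = 0.9920/2 = 0.4960.
(Check via u − w = 2F/√(2b): u − w = -21.0202, 2F/√(2b) = -21.0203.)

b = 0.496 N·s/m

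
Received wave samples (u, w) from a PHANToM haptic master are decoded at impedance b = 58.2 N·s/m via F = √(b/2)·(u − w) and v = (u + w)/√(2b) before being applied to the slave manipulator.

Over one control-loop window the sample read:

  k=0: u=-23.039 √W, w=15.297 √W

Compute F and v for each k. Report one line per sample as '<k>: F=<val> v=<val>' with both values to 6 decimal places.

0: F=-206.801313 v=-0.717590

k=0: u−w=-38.336000, u+w=-7.742000; √(b/2)=5.394442, √(2b)=10.788883; F=5.394442×(-38.336)=-206.801313, v=-7.742000/10.788883=-0.717590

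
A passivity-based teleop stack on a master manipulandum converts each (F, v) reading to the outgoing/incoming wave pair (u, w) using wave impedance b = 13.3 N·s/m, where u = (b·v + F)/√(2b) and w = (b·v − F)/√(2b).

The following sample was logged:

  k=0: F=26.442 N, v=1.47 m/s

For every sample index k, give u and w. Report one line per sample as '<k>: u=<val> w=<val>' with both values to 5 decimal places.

k=0: b·v=13.3×1.47=19.55100; √(2b)=5.15752; u=(19.55100+26.442)/5.15752=8.91766, w=(19.55100−26.442)/5.15752=-1.33611

0: u=8.91766 w=-1.33611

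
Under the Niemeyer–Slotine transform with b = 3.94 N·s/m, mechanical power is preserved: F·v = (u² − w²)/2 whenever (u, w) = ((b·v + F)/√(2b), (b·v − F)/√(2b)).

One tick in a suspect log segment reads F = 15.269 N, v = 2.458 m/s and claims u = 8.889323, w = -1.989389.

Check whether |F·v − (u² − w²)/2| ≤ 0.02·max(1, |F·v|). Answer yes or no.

F·v = 15.269×2.458 = 37.531202 W.
(u² − w²)/2 = (79.020063 − 3.957669)/2 = 37.531197 W.
|Δ| = 0.000005;  2% of max(1, |F·v|) = 0.750624.

yes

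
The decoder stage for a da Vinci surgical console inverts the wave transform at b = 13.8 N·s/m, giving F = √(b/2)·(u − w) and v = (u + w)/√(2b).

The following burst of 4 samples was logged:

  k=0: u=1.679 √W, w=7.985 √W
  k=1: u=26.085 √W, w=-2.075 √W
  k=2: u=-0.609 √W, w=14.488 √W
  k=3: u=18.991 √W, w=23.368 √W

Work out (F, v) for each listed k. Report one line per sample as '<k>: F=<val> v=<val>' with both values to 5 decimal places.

k=0: u−w=-6.30600, u+w=9.66400; √(b/2)=2.62679, √(2b)=5.25357; F=2.62679×(-6.306)=-16.56451, v=9.66400/5.25357=1.83951
k=1: u−w=28.16000, u+w=24.01000; √(b/2)=2.62679, √(2b)=5.25357; F=2.62679×28.16=73.97027, v=24.01000/5.25357=4.57023
k=2: u−w=-15.09700, u+w=13.87900; √(b/2)=2.62679, √(2b)=5.25357; F=2.62679×(-15.097)=-39.65657, v=13.87900/5.25357=2.64182
k=3: u−w=-4.37700, u+w=42.35900; √(b/2)=2.62679, √(2b)=5.25357; F=2.62679×(-4.377)=-11.49744, v=42.35900/5.25357=8.06290

0: F=-16.56451 v=1.83951
1: F=73.97027 v=4.57023
2: F=-39.65657 v=2.64182
3: F=-11.49744 v=8.06290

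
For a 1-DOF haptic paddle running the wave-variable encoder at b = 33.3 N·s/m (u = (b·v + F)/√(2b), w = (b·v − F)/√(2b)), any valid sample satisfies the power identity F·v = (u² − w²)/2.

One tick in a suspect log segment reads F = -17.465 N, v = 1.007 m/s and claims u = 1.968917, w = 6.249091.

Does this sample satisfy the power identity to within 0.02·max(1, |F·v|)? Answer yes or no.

F·v = (-17.465)×1.007 = -17.587255 W.
(u² − w²)/2 = (3.876634 − 39.051138)/2 = -17.587252 W.
|Δ| = 0.000003;  2% of max(1, |F·v|) = 0.351745.

yes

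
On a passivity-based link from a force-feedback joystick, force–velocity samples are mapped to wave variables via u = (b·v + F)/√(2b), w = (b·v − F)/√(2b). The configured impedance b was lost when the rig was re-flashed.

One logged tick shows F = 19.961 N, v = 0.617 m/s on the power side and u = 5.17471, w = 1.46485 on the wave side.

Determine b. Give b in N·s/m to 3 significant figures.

u + w = 6.6396;  u + w = √(2b)·v, so √(2b) = 6.6396/0.617 = 10.7610.
b = (√(2b))²/2 = 115.7999/2 = 57.9000.
(Check via u − w = 2F/√(2b): u − w = 3.7099, 2F/√(2b) = 3.7099.)

b = 57.9 N·s/m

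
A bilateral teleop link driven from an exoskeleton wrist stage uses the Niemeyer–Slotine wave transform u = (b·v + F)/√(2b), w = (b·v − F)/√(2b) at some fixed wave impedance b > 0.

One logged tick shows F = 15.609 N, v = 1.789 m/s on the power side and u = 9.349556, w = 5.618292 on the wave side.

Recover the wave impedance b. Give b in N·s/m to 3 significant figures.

u + w = 14.967848;  u + w = √(2b)·v, so √(2b) = 14.967848/1.789 = 8.366600.
b = (√(2b))²/2 = 70.000001/2 = 35.000001.
(Check via u − w = 2F/√(2b): u − w = 3.731264, 2F/√(2b) = 3.731265.)

b = 35 N·s/m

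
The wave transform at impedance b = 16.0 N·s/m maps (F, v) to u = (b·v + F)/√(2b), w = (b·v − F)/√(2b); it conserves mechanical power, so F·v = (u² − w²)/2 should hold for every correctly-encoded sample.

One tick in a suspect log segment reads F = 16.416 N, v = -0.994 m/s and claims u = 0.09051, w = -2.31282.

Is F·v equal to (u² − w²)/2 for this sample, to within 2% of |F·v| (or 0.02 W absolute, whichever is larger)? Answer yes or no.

no

F·v = 16.416×(-0.994) = -16.3175 W.
(u² − w²)/2 = (0.0082 − 5.3491)/2 = -2.6705 W.
|Δ| = 13.6470;  2% of max(1, |F·v|) = 0.3264.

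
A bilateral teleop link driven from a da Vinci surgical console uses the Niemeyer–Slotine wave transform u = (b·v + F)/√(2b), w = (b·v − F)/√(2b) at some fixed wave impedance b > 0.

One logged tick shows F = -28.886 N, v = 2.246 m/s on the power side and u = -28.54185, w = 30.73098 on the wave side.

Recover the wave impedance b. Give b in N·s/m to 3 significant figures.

u + w = 2.18913;  u + w = √(2b)·v, so √(2b) = 2.18913/2.246 = 0.97468.
b = (√(2b))²/2 = 0.95000/2 = 0.47500.
(Check via u − w = 2F/√(2b): u − w = -59.27283, 2F/√(2b) = -59.27282.)

b = 0.475 N·s/m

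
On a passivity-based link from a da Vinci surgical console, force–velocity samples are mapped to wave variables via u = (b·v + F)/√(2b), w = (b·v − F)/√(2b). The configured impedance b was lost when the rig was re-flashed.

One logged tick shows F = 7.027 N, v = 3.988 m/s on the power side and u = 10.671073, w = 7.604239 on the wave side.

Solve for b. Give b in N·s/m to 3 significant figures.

u + w = 18.275312;  u + w = √(2b)·v, so √(2b) = 18.275312/3.988 = 4.582576.
b = (√(2b))²/2 = 21.000000/2 = 10.500000.
(Check via u − w = 2F/√(2b): u − w = 3.066834, 2F/√(2b) = 3.066834.)

b = 10.5 N·s/m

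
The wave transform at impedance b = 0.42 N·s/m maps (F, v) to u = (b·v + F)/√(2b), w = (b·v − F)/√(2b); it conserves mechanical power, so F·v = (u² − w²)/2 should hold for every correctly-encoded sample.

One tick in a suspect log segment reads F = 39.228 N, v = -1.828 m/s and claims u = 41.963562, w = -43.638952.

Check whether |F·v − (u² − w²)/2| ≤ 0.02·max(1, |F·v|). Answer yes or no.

F·v = 39.228×(-1.828) = -71.708784 W.
(u² − w²)/2 = (1760.940536 − 1904.358132)/2 = -71.708798 W.
|Δ| = 0.000014;  2% of max(1, |F·v|) = 1.434176.

yes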